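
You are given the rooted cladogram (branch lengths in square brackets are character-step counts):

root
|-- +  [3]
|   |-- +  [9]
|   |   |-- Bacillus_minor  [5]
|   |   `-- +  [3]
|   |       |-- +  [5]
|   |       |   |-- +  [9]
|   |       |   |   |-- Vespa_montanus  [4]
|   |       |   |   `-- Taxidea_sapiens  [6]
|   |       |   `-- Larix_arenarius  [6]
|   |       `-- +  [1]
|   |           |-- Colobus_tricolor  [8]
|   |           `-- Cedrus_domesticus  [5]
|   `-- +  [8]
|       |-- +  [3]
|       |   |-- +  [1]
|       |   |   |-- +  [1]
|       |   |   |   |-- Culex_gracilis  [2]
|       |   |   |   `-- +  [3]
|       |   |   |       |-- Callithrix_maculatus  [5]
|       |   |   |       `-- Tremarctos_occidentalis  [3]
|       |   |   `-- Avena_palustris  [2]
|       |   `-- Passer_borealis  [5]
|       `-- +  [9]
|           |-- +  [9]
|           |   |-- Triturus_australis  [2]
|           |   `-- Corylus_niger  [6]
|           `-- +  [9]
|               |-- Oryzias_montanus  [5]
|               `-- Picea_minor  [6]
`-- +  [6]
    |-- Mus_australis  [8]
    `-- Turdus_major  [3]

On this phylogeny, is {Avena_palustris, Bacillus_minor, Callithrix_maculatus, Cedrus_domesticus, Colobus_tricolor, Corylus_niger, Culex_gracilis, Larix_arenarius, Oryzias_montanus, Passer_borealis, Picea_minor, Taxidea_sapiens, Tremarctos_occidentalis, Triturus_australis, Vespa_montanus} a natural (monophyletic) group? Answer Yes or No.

The most recent common ancestor of these taxa subtends ((Bacillus_minor,(((Vespa_montanus,Taxidea_sapiens),Larix_arenarius),(Colobus_tricolor,Cedrus_domesticus))),((((Culex_gracilis,(Callithrix_maculatus,Tremarctos_occidentalis)),Avena_palustris),Passer_borealis),((Triturus_australis,Corylus_niger),(Oryzias_montanus,Picea_minor)))).
That clade has exactly 15 tips — every listed taxon and nothing else — so the group is monophyletic.

Yes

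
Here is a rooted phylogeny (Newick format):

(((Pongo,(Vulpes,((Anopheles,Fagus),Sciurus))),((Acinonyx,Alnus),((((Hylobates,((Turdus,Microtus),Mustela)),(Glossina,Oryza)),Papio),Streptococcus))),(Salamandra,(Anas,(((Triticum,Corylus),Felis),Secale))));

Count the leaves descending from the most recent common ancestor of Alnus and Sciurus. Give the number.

15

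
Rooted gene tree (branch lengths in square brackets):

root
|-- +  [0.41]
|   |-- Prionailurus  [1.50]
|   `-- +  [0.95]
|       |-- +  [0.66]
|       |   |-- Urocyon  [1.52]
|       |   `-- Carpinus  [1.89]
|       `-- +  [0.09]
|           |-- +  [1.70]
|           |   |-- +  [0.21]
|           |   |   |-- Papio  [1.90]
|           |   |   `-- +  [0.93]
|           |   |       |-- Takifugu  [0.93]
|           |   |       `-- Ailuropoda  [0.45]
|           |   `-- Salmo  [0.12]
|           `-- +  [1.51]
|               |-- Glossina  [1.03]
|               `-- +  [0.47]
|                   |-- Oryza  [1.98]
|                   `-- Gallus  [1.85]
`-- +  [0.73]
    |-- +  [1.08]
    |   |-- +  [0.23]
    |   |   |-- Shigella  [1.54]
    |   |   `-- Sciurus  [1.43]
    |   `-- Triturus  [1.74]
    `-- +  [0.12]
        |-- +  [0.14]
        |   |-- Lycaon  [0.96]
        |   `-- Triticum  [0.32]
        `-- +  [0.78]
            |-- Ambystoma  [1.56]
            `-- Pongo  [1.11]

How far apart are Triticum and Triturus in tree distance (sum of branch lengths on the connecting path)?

3.40

The path runs Triticum → … → MRCA → … → Triturus; the MRCA is the node subtending (((Shigella,Sciurus),Triturus),((Lycaon,Triticum),(Ambystoma,Pongo))).
Branch lengths along that path: 0.32 + 0.14 + 0.12 + 1.08 + 1.74 = 3.40.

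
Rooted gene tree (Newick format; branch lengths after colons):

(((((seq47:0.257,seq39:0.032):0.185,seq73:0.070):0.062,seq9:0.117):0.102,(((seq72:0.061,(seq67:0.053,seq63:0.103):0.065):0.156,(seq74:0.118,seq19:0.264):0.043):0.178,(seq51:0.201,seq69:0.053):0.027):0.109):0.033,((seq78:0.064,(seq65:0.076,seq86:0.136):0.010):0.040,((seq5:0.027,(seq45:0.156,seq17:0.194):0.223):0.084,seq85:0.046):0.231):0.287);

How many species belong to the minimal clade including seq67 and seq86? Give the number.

18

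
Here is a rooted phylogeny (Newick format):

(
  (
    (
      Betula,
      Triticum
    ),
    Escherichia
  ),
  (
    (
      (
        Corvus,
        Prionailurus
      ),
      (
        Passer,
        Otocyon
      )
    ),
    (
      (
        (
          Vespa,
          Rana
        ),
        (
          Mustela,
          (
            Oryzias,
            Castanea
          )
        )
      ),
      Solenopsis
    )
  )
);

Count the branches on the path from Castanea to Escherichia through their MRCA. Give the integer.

The MRCA of Castanea and Escherichia is the root of the tree.
From Castanea up to that node: 6 branches. From Escherichia up to the same node: 2 branches. Total: 6 + 2 = 8.

8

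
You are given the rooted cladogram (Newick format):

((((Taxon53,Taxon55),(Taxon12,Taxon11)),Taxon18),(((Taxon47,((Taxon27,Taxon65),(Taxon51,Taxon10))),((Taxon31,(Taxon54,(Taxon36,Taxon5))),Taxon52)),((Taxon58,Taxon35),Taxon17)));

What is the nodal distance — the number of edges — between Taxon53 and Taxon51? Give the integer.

The MRCA of Taxon53 and Taxon51 is the root of the tree.
From Taxon53 up to that node: 4 branches. From Taxon51 up to the same node: 6 branches. Total: 4 + 6 = 10.

10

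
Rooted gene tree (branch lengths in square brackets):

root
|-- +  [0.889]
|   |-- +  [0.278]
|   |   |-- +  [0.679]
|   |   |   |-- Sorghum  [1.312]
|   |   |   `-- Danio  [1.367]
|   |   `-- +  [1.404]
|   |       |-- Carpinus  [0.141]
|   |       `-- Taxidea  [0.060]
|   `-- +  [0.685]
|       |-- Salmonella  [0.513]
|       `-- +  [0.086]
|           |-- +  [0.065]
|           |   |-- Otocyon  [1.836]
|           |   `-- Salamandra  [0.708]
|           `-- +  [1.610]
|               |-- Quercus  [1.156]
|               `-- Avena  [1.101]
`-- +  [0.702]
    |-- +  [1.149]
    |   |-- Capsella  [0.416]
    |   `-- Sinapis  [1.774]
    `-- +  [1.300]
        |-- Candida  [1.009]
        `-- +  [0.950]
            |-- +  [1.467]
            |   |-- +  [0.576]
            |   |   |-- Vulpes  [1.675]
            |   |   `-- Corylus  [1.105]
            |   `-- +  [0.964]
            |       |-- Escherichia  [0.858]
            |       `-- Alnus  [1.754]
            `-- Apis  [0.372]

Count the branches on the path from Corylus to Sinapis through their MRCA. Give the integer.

The MRCA of Corylus and Sinapis is the node subtending ((Capsella,Sinapis),(Candida,(((Vulpes,Corylus),(Escherichia,Alnus)),Apis))).
From Corylus up to that node: 5 branches. From Sinapis up to the same node: 2 branches. Total: 5 + 2 = 7.

7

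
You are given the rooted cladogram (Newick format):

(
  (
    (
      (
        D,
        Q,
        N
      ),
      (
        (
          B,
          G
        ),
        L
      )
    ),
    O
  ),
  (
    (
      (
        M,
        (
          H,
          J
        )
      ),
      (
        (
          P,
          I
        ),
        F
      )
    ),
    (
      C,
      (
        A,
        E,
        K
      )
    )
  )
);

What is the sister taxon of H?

J

H attaches to the tree at the node subtending (H,J).
The other lineage descending from that same node — the sister group — is the single tip J.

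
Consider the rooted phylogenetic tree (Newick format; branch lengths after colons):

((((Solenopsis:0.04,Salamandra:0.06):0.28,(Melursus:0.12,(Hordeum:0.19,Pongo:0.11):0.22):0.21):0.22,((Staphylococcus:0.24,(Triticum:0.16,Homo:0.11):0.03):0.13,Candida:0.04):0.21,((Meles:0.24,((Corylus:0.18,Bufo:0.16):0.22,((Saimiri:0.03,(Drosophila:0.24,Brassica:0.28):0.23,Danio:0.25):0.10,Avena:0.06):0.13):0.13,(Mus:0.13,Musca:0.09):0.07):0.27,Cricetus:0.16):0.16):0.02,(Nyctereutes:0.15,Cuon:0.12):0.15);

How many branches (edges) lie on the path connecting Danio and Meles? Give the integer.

The MRCA of Danio and Meles is the node subtending (Meles,((Corylus,Bufo),((Saimiri,(Drosophila,Brassica),Danio),Avena)),(Mus,Musca)).
From Danio up to that node: 4 branches. From Meles up to the same node: 1 branch. Total: 4 + 1 = 5.

5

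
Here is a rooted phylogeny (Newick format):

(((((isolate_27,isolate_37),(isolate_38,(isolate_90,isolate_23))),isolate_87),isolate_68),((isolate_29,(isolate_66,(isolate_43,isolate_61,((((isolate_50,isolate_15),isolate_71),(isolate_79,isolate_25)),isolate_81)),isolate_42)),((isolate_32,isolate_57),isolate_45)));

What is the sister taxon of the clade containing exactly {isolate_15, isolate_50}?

isolate_71

The clade containing exactly {isolate_15, isolate_50} attaches to the tree at the node subtending ((isolate_50,isolate_15),isolate_71).
The other lineage descending from that same node — the sister group — is the single tip isolate_71.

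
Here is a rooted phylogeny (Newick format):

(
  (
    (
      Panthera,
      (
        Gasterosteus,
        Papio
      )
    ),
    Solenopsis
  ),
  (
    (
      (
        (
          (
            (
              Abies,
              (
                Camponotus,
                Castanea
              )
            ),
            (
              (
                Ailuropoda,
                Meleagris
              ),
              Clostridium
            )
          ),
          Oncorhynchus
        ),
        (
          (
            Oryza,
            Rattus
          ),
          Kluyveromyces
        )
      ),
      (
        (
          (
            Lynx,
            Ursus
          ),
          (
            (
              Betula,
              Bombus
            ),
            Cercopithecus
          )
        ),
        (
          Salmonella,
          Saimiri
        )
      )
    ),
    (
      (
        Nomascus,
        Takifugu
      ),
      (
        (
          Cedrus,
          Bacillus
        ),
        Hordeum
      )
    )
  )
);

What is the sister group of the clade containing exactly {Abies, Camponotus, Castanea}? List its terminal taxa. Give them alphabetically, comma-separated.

The clade containing exactly {Abies, Camponotus, Castanea} attaches to the tree at the node subtending ((Abies,(Camponotus,Castanea)),((Ailuropoda,Meleagris),Clostridium)).
The other lineage descending from that same node — the sister group — is ((Ailuropoda,Meleagris),Clostridium); its 3 tips in alphabetical order are the answer.

Ailuropoda, Clostridium, Meleagris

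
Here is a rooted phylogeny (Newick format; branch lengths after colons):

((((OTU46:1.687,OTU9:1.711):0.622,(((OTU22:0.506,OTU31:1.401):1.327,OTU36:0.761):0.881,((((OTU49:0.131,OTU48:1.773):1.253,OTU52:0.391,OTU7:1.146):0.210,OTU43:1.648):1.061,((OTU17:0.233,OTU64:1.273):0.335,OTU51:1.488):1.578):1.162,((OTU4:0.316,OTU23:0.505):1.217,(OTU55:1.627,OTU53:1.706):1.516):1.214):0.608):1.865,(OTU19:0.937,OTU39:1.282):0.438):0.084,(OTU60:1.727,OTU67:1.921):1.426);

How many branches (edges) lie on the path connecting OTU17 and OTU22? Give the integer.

7

The MRCA of OTU17 and OTU22 is the node subtending (((OTU22,OTU31),OTU36),((((OTU49,OTU48),OTU52,OTU7),OTU43),((OTU17,OTU64),OTU51)),((OTU4,OTU23),(OTU55,OTU53))).
From OTU17 up to that node: 4 branches. From OTU22 up to the same node: 3 branches. Total: 4 + 3 = 7.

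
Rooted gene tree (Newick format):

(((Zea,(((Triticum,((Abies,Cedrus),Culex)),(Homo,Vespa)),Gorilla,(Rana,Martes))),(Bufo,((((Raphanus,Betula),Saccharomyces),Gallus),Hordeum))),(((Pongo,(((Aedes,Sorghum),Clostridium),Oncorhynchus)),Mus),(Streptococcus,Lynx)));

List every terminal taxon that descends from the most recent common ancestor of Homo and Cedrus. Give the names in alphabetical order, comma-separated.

Abies, Cedrus, Culex, Homo, Triticum, Vespa

Tracing Homo: it sits inside (Homo,Vespa).
Tracing Cedrus: it sits inside (Abies,Cedrus).
The smallest clade enclosing both is ((Triticum,((Abies,Cedrus),Culex)),(Homo,Vespa)); the answer is its 6 terminal taxa in alphabetical order.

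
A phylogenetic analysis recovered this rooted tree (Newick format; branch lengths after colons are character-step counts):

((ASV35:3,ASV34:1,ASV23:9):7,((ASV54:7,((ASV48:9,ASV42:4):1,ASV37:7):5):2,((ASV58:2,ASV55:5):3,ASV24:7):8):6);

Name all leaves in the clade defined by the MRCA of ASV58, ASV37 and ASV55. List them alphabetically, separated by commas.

ASV24, ASV37, ASV42, ASV48, ASV54, ASV55, ASV58

Tracing ASV58: it sits inside (ASV58,ASV55).
Tracing ASV37: it sits inside ((ASV48,ASV42),ASV37).
Tracing ASV55: it sits inside (ASV58,ASV55).
The smallest clade enclosing all 3 is ((ASV54,((ASV48,ASV42),ASV37)),((ASV58,ASV55),ASV24)); the answer is its 7 terminal taxa in alphabetical order.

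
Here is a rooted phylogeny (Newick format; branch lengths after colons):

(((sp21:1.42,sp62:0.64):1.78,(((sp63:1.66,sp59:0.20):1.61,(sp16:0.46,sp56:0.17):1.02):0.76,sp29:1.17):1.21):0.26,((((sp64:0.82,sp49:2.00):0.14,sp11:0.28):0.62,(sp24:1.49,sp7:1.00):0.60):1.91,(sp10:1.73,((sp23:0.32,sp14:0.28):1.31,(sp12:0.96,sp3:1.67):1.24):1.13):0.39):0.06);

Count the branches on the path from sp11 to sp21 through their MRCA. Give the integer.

The MRCA of sp11 and sp21 is the root of the tree.
From sp11 up to that node: 4 branches. From sp21 up to the same node: 3 branches. Total: 4 + 3 = 7.

7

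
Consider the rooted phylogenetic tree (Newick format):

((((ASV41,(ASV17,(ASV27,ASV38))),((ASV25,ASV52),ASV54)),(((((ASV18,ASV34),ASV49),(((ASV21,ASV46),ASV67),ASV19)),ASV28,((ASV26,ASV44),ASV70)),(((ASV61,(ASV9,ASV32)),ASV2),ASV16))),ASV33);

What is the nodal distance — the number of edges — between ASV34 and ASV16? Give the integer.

7

The MRCA of ASV34 and ASV16 is the node subtending (((((ASV18,ASV34),ASV49),(((ASV21,ASV46),ASV67),ASV19)),ASV28,((ASV26,ASV44),ASV70)),(((ASV61,(ASV9,ASV32)),ASV2),ASV16)).
From ASV34 up to that node: 5 branches. From ASV16 up to the same node: 2 branches. Total: 5 + 2 = 7.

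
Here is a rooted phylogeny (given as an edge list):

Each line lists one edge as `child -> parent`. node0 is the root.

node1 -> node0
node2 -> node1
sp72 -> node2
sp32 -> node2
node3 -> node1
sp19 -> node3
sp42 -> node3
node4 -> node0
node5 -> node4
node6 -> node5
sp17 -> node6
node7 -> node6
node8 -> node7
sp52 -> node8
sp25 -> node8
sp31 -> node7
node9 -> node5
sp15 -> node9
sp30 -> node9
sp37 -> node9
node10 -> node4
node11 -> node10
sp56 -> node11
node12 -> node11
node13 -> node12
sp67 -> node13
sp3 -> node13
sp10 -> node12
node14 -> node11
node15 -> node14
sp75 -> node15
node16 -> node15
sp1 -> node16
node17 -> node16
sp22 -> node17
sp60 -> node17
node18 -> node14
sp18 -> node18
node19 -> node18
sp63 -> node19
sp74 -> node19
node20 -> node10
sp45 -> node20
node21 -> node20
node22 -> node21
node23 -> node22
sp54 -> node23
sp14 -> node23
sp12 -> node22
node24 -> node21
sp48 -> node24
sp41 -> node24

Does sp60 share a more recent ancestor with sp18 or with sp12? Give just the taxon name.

sp18

The MRCA of sp60 and sp18 subtends ((sp75,(sp1,(sp22,sp60))),(sp18,(sp63,sp74))) (7 taxa).
The MRCA of sp60 and sp12 subtends ((sp56,((sp67,sp3),sp10),((sp75,(sp1,(sp22,sp60))),(sp18,(sp63,sp74)))),(sp45,(((sp54,sp14),sp12),(sp48,sp41)))) (17 taxa).
The first is nested inside the second, so sp60 shares a more recent common ancestor with sp18.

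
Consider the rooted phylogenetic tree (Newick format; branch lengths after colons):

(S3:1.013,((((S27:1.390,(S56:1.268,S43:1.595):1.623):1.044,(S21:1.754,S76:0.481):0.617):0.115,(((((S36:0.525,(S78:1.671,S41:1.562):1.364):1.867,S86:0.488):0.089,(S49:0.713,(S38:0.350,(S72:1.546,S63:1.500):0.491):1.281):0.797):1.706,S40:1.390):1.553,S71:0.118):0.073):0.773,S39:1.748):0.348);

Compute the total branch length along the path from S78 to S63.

The path runs S78 → … → MRCA → … → S63; the MRCA is the node subtending (((S36,(S78,S41)),S86),(S49,(S38,(S72,S63)))).
Branch lengths along that path: 1.671 + 1.364 + 1.867 + 0.089 + 0.797 + 1.281 + 0.491 + 1.500 = 9.060.

9.060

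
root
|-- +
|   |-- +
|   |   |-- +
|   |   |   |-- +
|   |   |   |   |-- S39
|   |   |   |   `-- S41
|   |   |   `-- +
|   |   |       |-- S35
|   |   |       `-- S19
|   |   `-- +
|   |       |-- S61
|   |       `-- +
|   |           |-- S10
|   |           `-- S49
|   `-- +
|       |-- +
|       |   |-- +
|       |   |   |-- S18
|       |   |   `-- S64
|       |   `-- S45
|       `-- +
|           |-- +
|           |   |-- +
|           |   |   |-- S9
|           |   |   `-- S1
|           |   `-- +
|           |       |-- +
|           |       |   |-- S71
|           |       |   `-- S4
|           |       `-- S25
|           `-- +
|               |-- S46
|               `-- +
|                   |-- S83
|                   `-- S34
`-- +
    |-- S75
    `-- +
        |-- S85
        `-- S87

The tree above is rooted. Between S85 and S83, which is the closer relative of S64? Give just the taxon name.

The MRCA of S64 and S83 subtends (((S18,S64),S45),(((S9,S1),((S71,S4),S25)),(S46,(S83,S34)))) (11 taxa).
The MRCA of S64 and S85 is the root, subtending the entire tree (21 taxa).
The first is nested inside the second, so S64 shares a more recent common ancestor with S83.

S83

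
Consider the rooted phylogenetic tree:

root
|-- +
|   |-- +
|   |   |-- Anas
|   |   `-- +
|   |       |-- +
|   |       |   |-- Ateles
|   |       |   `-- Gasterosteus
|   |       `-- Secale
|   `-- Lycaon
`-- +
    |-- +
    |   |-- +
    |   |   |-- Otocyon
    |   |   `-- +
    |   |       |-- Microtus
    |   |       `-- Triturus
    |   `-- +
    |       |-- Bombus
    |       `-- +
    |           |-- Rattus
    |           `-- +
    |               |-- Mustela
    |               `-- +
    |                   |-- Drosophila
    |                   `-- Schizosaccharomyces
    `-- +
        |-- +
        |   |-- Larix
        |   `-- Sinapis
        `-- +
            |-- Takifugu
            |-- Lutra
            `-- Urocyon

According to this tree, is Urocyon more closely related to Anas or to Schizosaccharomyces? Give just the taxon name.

The MRCA of Urocyon and Schizosaccharomyces subtends (((Otocyon,(Microtus,Triturus)),(Bombus,(Rattus,(Mustela,(Drosophila,Schizosaccharomyces))))),((Larix,Sinapis),(Takifugu,Lutra,Urocyon))) (13 taxa).
The MRCA of Urocyon and Anas is the root, subtending the entire tree (18 taxa).
The first is nested inside the second, so Urocyon shares a more recent common ancestor with Schizosaccharomyces.

Schizosaccharomyces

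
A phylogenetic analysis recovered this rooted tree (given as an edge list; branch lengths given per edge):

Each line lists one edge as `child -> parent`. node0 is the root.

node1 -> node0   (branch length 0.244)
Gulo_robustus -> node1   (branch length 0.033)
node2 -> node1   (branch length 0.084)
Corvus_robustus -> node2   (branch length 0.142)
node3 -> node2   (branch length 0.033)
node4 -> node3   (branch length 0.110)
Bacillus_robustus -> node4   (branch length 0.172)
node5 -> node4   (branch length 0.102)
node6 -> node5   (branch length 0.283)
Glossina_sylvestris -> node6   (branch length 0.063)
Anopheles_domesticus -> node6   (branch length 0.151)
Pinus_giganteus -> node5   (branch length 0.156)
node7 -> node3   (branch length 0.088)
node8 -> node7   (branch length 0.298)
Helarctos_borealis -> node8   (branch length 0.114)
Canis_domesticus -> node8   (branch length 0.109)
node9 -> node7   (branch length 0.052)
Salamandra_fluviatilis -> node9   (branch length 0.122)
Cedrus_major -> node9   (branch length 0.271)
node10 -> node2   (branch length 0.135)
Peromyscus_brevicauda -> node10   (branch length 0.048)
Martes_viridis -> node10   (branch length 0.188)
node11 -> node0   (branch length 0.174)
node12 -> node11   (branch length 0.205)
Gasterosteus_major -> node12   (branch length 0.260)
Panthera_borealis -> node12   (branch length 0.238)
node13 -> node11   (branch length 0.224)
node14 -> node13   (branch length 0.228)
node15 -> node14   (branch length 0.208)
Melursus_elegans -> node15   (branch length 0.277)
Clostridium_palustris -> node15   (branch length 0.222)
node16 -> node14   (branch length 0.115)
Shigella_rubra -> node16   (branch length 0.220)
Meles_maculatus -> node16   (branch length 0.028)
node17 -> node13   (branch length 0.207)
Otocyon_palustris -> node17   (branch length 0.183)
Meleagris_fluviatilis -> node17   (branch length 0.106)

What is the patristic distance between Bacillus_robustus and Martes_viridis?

The path runs Bacillus_robustus → … → MRCA → … → Martes_viridis; the MRCA is the node subtending (Corvus_robustus,((Bacillus_robustus,((Glossina_sylvestris,Anopheles_domesticus),Pinus_giganteus)),((Helarctos_borealis,Canis_domesticus),(Salamandra_fluviatilis,Cedrus_major))),(Peromyscus_brevicauda,Martes_viridis)).
Branch lengths along that path: 0.172 + 0.110 + 0.033 + 0.135 + 0.188 = 0.638.

0.638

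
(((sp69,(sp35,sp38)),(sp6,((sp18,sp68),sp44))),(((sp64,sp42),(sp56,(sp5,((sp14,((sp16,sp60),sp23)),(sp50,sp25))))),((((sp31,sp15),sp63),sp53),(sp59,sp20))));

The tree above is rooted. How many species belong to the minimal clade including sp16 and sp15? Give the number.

The MRCA of sp16 and sp15 is the node subtending (((sp64,sp42),(sp56,(sp5,((sp14,((sp16,sp60),sp23)),(sp50,sp25))))),((((sp31,sp15),sp63),sp53),(sp59,sp20))).
That clade contains 16 terminal taxa: sp14, sp15, sp16, sp20, sp23, sp25, sp31, sp42, sp5, sp50, sp53, sp56, sp59, sp60, sp63, sp64.

16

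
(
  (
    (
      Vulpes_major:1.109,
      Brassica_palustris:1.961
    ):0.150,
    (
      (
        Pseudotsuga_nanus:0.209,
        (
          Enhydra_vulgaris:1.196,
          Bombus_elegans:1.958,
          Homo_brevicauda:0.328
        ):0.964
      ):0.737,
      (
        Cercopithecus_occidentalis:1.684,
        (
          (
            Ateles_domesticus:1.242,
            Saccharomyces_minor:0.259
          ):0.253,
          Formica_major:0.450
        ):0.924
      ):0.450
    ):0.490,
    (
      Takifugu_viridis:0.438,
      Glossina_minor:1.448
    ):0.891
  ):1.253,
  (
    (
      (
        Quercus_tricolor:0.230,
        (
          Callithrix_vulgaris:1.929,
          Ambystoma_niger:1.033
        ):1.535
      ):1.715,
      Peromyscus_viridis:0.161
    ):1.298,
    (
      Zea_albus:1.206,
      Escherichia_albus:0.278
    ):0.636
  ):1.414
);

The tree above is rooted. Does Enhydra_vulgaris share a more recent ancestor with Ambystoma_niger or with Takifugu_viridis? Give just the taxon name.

The MRCA of Enhydra_vulgaris and Takifugu_viridis subtends ((Vulpes_major,Brassica_palustris),((Pseudotsuga_nanus,(Enhydra_vulgaris,Bombus_elegans,Homo_brevicauda)),(Cercopithecus_occidentalis,((Ateles_domesticus,Saccharomyces_minor),Formica_major))),(Takifugu_viridis,Glossina_minor)) (12 taxa).
The MRCA of Enhydra_vulgaris and Ambystoma_niger is the root, subtending the entire tree (18 taxa).
The first is nested inside the second, so Enhydra_vulgaris shares a more recent common ancestor with Takifugu_viridis.

Takifugu_viridis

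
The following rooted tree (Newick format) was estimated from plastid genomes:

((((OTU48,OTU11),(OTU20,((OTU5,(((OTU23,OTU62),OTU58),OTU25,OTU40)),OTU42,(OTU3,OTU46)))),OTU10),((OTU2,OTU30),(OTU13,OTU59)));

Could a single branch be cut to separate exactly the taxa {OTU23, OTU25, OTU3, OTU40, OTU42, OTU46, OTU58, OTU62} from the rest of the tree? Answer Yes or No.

No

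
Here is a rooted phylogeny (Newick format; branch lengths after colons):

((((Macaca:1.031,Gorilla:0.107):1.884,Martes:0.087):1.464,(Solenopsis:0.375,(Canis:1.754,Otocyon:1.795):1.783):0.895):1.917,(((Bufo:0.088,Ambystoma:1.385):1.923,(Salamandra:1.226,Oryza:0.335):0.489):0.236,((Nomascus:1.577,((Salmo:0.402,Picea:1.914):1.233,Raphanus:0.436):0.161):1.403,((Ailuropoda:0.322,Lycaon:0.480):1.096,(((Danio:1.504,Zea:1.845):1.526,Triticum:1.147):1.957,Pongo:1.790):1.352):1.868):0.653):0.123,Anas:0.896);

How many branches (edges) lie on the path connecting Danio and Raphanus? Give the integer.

The MRCA of Danio and Raphanus is the node subtending ((Nomascus,((Salmo,Picea),Raphanus)),((Ailuropoda,Lycaon),(((Danio,Zea),Triticum),Pongo))).
From Danio up to that node: 5 branches. From Raphanus up to the same node: 3 branches. Total: 5 + 3 = 8.

8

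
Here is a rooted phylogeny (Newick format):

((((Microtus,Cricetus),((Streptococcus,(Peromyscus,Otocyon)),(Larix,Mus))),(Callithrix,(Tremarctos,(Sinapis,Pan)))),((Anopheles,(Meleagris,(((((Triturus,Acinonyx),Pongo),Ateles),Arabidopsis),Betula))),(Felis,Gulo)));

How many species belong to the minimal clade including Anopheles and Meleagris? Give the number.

The MRCA of Anopheles and Meleagris is the node subtending (Anopheles,(Meleagris,(((((Triturus,Acinonyx),Pongo),Ateles),Arabidopsis),Betula))).
That clade contains 8 terminal taxa: Acinonyx, Anopheles, Arabidopsis, Ateles, Betula, Meleagris, Pongo, Triturus.

8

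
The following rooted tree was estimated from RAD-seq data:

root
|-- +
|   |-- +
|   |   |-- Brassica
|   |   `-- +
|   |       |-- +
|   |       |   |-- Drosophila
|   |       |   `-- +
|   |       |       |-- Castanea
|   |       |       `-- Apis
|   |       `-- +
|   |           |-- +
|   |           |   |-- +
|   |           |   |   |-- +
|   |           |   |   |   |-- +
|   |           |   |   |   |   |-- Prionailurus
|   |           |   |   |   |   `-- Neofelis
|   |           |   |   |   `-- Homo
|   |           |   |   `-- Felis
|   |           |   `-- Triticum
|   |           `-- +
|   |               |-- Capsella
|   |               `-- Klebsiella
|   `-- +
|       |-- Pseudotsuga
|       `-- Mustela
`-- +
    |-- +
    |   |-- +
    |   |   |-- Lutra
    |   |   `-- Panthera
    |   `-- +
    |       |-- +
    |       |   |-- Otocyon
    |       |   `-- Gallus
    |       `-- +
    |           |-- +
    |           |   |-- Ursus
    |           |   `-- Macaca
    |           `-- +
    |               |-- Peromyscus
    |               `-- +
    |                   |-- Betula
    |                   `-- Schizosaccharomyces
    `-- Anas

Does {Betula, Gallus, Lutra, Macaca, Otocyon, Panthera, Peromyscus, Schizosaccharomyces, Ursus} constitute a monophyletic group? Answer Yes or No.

Yes

The most recent common ancestor of these taxa subtends ((Lutra,Panthera),((Otocyon,Gallus),((Ursus,Macaca),(Peromyscus,(Betula,Schizosaccharomyces))))).
That clade has exactly 9 tips — every listed taxon and nothing else — so the group is monophyletic.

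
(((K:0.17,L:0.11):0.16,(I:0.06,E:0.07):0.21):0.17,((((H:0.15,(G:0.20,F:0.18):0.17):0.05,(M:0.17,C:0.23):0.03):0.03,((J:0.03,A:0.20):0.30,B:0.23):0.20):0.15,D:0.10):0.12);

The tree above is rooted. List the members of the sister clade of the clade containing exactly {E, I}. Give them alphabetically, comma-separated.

K, L

The clade containing exactly {E, I} attaches to the tree at the node subtending ((K,L),(I,E)).
The other lineage descending from that same node — the sister group — is (K,L); its 2 tips in alphabetical order are the answer.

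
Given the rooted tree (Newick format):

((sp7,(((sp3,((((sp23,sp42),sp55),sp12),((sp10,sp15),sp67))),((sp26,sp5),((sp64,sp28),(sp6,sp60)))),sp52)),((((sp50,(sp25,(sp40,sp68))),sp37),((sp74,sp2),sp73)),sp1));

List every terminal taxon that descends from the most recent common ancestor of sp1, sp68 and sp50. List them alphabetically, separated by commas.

sp1, sp2, sp25, sp37, sp40, sp50, sp68, sp73, sp74

Tracing sp1: it sits inside ((((sp50,(sp25,(sp40,sp68))),sp37),((sp74,sp2),sp73)),sp1).
Tracing sp68: it sits inside (sp40,sp68).
Tracing sp50: it sits inside (sp50,(sp25,(sp40,sp68))).
The smallest clade enclosing all 3 is ((((sp50,(sp25,(sp40,sp68))),sp37),((sp74,sp2),sp73)),sp1); the answer is its 9 terminal taxa in alphabetical order.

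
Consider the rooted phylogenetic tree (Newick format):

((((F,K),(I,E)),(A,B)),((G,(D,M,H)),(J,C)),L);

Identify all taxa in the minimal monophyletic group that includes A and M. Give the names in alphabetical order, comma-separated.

A, B, C, D, E, F, G, H, I, J, K, L, M

Tracing A: it sits inside (A,B).
Tracing M: it sits inside (D,M,H).
The smallest clade enclosing both is the whole tree (their MRCA is the root), so the answer is all 13 tips in alphabetical order.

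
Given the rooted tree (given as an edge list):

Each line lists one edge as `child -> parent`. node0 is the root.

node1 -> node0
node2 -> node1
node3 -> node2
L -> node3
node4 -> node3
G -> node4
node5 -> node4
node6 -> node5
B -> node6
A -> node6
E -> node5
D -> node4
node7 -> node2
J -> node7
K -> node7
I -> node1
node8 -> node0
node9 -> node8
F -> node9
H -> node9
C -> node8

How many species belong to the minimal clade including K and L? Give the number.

8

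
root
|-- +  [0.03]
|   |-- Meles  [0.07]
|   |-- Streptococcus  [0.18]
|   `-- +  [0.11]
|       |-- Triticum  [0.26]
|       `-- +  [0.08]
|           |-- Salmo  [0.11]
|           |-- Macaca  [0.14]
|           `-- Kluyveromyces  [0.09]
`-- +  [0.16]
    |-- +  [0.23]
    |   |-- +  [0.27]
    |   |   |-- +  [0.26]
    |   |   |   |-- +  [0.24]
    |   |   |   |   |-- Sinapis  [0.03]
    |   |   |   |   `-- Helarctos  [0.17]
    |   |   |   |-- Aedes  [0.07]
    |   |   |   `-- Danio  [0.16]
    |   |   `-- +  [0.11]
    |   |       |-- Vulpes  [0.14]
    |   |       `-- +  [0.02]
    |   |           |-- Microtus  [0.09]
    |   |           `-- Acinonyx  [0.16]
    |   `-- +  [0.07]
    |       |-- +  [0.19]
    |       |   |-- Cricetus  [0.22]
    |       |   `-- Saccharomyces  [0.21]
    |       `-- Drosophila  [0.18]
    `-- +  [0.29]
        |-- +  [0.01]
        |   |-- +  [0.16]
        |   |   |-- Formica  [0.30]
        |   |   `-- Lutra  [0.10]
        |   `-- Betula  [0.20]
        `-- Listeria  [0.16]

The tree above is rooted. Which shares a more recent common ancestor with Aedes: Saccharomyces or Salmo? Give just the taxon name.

The MRCA of Aedes and Saccharomyces subtends ((((Sinapis,Helarctos),Aedes,Danio),(Vulpes,(Microtus,Acinonyx))),((Cricetus,Saccharomyces),Drosophila)) (10 taxa).
The MRCA of Aedes and Salmo is the root, subtending the entire tree (20 taxa).
The first is nested inside the second, so Aedes shares a more recent common ancestor with Saccharomyces.

Saccharomyces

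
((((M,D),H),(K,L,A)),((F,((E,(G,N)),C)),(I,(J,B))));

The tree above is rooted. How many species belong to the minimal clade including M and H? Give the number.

3

The MRCA of M and H is the node subtending ((M,D),H).
That clade contains 3 terminal taxa: D, H, M.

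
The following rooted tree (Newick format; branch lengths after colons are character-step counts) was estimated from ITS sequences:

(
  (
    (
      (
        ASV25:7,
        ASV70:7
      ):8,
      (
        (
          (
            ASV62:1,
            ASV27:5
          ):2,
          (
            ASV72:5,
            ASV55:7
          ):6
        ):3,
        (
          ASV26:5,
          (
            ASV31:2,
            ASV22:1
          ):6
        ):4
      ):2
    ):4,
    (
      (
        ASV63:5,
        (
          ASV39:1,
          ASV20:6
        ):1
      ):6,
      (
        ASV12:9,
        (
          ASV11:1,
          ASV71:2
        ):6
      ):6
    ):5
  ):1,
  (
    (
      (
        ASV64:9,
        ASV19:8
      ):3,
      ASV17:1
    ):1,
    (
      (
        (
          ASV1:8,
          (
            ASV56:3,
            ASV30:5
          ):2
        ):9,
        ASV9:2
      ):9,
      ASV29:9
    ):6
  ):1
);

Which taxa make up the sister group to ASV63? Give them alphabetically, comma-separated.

ASV20, ASV39

ASV63 attaches to the tree at the node subtending (ASV63,(ASV39,ASV20)).
The other lineage descending from that same node — the sister group — is (ASV39,ASV20); its 2 tips in alphabetical order are the answer.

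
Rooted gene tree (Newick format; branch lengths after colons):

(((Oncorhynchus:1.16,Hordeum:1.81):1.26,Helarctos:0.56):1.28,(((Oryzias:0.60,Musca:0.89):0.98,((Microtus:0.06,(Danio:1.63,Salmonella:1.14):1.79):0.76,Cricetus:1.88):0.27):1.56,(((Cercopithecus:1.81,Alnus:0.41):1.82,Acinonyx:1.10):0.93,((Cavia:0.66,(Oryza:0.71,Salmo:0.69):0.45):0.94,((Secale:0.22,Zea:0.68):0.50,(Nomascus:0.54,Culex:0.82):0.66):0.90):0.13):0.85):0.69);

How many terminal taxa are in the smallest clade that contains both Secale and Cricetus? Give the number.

16

The MRCA of Secale and Cricetus is the node subtending (((Oryzias,Musca),((Microtus,(Danio,Salmonella)),Cricetus)),(((Cercopithecus,Alnus),Acinonyx),((Cavia,(Oryza,Salmo)),((Secale,Zea),(Nomascus,Culex))))).
That clade contains 16 terminal taxa: Acinonyx, Alnus, Cavia, Cercopithecus, Cricetus, Culex, Danio, Microtus, Musca, Nomascus, Oryza, Oryzias, Salmo, Salmonella, Secale, Zea.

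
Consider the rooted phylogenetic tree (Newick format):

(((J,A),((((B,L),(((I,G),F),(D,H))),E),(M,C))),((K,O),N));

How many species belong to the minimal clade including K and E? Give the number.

The MRCA of K and E is the root, so the clade is the entire tree.
That clade contains 15 terminal taxa: A, B, C, D, E, F, G, H, I, J, K, L, M, N, O.

15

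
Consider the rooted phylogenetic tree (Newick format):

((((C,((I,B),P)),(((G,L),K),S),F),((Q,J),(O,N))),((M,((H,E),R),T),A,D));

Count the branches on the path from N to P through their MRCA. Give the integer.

7

The MRCA of N and P is the node subtending (((C,((I,B),P)),(((G,L),K),S),F),((Q,J),(O,N))).
From N up to that node: 3 branches. From P up to the same node: 4 branches. Total: 3 + 4 = 7.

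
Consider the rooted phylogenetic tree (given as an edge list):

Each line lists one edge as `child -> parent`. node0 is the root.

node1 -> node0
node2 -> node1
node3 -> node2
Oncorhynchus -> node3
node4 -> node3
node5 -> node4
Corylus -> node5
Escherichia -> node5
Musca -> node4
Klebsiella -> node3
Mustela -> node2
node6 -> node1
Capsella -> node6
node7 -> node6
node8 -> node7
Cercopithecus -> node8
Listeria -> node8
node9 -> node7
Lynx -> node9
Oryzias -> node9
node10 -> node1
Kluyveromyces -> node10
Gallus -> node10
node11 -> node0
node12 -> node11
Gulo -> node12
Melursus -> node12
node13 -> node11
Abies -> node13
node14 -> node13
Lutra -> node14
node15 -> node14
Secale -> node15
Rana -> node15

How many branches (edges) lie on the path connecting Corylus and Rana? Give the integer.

11

The MRCA of Corylus and Rana is the root of the tree.
From Corylus up to that node: 6 branches. From Rana up to the same node: 5 branches. Total: 6 + 5 = 11.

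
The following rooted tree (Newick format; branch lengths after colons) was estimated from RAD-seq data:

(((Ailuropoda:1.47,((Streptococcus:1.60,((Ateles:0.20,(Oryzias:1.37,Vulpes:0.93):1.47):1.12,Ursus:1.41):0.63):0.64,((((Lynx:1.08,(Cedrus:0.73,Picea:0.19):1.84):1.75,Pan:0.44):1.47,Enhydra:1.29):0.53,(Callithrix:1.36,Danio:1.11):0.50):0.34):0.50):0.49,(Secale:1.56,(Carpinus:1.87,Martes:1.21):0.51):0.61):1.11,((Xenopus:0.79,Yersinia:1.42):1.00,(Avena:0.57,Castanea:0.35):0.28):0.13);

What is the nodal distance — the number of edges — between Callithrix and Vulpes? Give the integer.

8

The MRCA of Callithrix and Vulpes is the node subtending ((Streptococcus,((Ateles,(Oryzias,Vulpes)),Ursus)),((((Lynx,(Cedrus,Picea)),Pan),Enhydra),(Callithrix,Danio))).
From Callithrix up to that node: 3 branches. From Vulpes up to the same node: 5 branches. Total: 3 + 5 = 8.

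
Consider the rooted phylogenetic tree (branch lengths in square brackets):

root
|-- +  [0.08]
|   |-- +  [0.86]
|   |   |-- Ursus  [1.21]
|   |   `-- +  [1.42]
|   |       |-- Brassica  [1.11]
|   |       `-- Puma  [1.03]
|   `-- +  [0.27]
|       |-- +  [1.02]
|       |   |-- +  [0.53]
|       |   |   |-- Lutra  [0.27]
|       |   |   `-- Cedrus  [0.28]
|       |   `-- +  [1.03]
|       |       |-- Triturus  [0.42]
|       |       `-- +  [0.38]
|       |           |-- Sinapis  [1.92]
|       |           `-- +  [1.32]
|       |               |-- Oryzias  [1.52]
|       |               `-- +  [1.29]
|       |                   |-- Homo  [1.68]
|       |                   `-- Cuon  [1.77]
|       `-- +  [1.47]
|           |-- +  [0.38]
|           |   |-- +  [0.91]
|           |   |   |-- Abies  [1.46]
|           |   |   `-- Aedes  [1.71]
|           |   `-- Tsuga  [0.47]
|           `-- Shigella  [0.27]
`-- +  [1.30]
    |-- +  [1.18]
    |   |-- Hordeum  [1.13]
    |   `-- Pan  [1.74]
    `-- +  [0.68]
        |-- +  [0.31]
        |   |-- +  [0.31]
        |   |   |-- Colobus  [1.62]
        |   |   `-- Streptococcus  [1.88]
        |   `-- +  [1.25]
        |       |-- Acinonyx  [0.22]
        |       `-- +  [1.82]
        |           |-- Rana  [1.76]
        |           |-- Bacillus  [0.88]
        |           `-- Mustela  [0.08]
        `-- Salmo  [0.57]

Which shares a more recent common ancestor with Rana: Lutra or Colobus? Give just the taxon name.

Colobus

The MRCA of Rana and Colobus subtends ((Colobus,Streptococcus),(Acinonyx,(Rana,Bacillus,Mustela))) (6 taxa).
The MRCA of Rana and Lutra is the root, subtending the entire tree (23 taxa).
The first is nested inside the second, so Rana shares a more recent common ancestor with Colobus.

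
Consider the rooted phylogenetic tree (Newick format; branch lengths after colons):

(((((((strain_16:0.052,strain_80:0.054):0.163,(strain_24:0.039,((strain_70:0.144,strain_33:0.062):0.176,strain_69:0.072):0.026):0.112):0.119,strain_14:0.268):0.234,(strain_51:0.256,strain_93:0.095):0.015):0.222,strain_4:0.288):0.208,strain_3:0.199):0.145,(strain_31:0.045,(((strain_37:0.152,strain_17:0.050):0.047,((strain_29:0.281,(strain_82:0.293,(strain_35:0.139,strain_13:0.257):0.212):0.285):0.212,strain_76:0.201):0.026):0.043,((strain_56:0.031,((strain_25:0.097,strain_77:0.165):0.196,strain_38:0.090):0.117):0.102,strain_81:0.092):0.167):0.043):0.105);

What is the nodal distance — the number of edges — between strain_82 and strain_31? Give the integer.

7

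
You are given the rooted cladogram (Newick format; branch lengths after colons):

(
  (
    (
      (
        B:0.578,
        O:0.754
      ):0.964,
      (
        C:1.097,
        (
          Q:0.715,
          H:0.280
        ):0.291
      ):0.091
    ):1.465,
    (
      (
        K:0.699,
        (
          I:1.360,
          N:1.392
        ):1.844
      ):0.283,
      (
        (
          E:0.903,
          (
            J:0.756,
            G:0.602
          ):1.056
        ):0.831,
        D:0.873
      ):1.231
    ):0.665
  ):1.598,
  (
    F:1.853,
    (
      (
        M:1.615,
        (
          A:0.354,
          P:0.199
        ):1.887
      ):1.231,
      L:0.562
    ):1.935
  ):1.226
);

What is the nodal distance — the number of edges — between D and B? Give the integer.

6

The MRCA of D and B is the node subtending (((B,O),(C,(Q,H))),((K,(I,N)),((E,(J,G)),D))).
From D up to that node: 3 branches. From B up to the same node: 3 branches. Total: 3 + 3 = 6.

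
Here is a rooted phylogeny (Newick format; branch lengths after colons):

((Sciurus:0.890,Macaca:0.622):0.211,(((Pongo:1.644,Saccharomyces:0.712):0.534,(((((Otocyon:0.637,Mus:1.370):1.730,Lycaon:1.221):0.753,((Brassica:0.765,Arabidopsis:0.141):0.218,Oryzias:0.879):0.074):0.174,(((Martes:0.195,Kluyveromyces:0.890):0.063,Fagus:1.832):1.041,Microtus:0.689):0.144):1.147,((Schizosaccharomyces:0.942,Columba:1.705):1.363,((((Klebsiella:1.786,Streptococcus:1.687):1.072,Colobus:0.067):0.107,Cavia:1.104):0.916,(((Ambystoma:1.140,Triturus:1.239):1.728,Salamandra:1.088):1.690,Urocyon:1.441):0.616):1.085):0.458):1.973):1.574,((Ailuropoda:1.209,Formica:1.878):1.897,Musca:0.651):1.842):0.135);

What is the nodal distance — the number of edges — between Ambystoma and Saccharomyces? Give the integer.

9

The MRCA of Ambystoma and Saccharomyces is the node subtending ((Pongo,Saccharomyces),(((((Otocyon,Mus),Lycaon),((Brassica,Arabidopsis),Oryzias)),(((Martes,Kluyveromyces),Fagus),Microtus)),((Schizosaccharomyces,Columba),((((Klebsiella,Streptococcus),Colobus),Cavia),(((Ambystoma,Triturus),Salamandra),Urocyon))))).
From Ambystoma up to that node: 7 branches. From Saccharomyces up to the same node: 2 branches. Total: 7 + 2 = 9.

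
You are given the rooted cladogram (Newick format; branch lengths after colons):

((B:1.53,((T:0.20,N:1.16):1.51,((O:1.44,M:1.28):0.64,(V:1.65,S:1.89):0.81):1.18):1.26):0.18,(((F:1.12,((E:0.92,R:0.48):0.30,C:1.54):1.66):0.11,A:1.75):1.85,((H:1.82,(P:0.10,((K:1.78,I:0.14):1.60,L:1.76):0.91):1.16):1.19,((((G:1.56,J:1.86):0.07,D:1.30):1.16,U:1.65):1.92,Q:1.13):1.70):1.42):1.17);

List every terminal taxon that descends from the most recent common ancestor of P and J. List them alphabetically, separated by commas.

Tracing P: it sits inside (P,((K,I),L)).
Tracing J: it sits inside (G,J).
The smallest clade enclosing both is ((H,(P,((K,I),L))),((((G,J),D),U),Q)); the answer is its 10 terminal taxa in alphabetical order.

D, G, H, I, J, K, L, P, Q, U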